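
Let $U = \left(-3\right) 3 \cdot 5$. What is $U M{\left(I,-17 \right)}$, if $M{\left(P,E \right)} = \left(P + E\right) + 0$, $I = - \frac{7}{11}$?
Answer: $\frac{8730}{11} \approx 793.64$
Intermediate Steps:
$I = - \frac{7}{11}$ ($I = \left(-7\right) \frac{1}{11} = - \frac{7}{11} \approx -0.63636$)
$M{\left(P,E \right)} = E + P$ ($M{\left(P,E \right)} = \left(E + P\right) + 0 = E + P$)
$U = -45$ ($U = \left(-9\right) 5 = -45$)
$U M{\left(I,-17 \right)} = - 45 \left(-17 - \frac{7}{11}\right) = \left(-45\right) \left(- \frac{194}{11}\right) = \frac{8730}{11}$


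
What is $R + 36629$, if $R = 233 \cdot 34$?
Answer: $44551$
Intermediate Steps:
$R = 7922$
$R + 36629 = 7922 + 36629 = 44551$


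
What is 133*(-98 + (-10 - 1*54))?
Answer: -21546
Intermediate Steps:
133*(-98 + (-10 - 1*54)) = 133*(-98 + (-10 - 54)) = 133*(-98 - 64) = 133*(-162) = -21546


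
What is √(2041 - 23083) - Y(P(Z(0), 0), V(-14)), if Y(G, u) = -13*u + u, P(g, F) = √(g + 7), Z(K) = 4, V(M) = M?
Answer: -168 + 3*I*√2338 ≈ -168.0 + 145.06*I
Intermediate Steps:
P(g, F) = √(7 + g)
Y(G, u) = -12*u
√(2041 - 23083) - Y(P(Z(0), 0), V(-14)) = √(2041 - 23083) - (-12)*(-14) = √(-21042) - 1*168 = 3*I*√2338 - 168 = -168 + 3*I*√2338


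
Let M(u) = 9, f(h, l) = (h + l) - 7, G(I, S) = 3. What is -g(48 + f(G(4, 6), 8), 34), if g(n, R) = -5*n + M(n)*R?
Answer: -46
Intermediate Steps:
f(h, l) = -7 + h + l
g(n, R) = -5*n + 9*R
-g(48 + f(G(4, 6), 8), 34) = -(-5*(48 + (-7 + 3 + 8)) + 9*34) = -(-5*(48 + 4) + 306) = -(-5*52 + 306) = -(-260 + 306) = -1*46 = -46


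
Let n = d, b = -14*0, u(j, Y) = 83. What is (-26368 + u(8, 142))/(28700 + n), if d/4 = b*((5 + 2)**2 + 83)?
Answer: -751/820 ≈ -0.91585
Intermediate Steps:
b = 0
d = 0 (d = 4*(0*((5 + 2)**2 + 83)) = 4*(0*(7**2 + 83)) = 4*(0*(49 + 83)) = 4*(0*132) = 4*0 = 0)
n = 0
(-26368 + u(8, 142))/(28700 + n) = (-26368 + 83)/(28700 + 0) = -26285/28700 = -26285*1/28700 = -751/820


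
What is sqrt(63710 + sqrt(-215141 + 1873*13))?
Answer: sqrt(63710 + 2*I*sqrt(47698)) ≈ 252.41 + 0.8652*I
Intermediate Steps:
sqrt(63710 + sqrt(-215141 + 1873*13)) = sqrt(63710 + sqrt(-215141 + 24349)) = sqrt(63710 + sqrt(-190792)) = sqrt(63710 + 2*I*sqrt(47698))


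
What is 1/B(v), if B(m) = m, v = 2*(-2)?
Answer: -¼ ≈ -0.25000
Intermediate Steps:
v = -4
1/B(v) = 1/(-4) = -¼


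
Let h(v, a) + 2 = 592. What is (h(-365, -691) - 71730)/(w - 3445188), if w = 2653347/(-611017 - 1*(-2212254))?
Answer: 113912000180/5516559844209 ≈ 0.020649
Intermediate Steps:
h(v, a) = 590 (h(v, a) = -2 + 592 = 590)
w = 2653347/1601237 (w = 2653347/(-611017 + 2212254) = 2653347/1601237 ≈ 1.6571)
(h(-365, -691) - 71730)/(w - 3445188) = (590 - 71730)/(2653347/1601237 - 3445188) = -71140/(-5516559844209/1601237) = -71140*(-1601237/5516559844209) = 113912000180/5516559844209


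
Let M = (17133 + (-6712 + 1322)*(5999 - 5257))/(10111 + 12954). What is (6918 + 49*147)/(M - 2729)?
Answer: -325700865/66926632 ≈ -4.8665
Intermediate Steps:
M = -3982247/23065 (M = (17133 - 5390*742)/23065 = (17133 - 3999380)*(1/23065) = -3982247*1/23065 = -3982247/23065 ≈ -172.65)
(6918 + 49*147)/(M - 2729) = (6918 + 49*147)/(-3982247/23065 - 2729) = (6918 + 7203)/(-66926632/23065) = 14121*(-23065/66926632) = -325700865/66926632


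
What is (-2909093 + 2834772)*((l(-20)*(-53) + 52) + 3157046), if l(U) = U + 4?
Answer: -234701704666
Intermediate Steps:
l(U) = 4 + U
(-2909093 + 2834772)*((l(-20)*(-53) + 52) + 3157046) = (-2909093 + 2834772)*(((4 - 20)*(-53) + 52) + 3157046) = -74321*((-16*(-53) + 52) + 3157046) = -74321*((848 + 52) + 3157046) = -74321*(900 + 3157046) = -74321*3157946 = -234701704666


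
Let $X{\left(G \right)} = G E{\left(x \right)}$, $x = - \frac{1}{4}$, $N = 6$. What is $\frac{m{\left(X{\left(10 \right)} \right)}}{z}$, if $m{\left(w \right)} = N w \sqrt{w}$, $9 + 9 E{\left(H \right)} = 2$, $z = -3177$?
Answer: $\frac{140 i \sqrt{70}}{28593} \approx 0.040965 i$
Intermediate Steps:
$x = - \frac{1}{4}$ ($x = \left(-1\right) \frac{1}{4} = - \frac{1}{4} \approx -0.25$)
$E{\left(H \right)} = - \frac{7}{9}$ ($E{\left(H \right)} = -1 + \frac{1}{9} \cdot 2 = -1 + \frac{2}{9} = - \frac{7}{9}$)
$X{\left(G \right)} = - \frac{7 G}{9}$ ($X{\left(G \right)} = G \left(- \frac{7}{9}\right) = - \frac{7 G}{9}$)
$m{\left(w \right)} = 6 w^{\frac{3}{2}}$ ($m{\left(w \right)} = 6 w \sqrt{w} = 6 w^{\frac{3}{2}}$)
$\frac{m{\left(X{\left(10 \right)} \right)}}{z} = \frac{6 \left(\left(- \frac{7}{9}\right) 10\right)^{\frac{3}{2}}}{-3177} = 6 \left(- \frac{70}{9}\right)^{\frac{3}{2}} \left(- \frac{1}{3177}\right) = 6 \left(- \frac{70 i \sqrt{70}}{27}\right) \left(- \frac{1}{3177}\right) = - \frac{140 i \sqrt{70}}{9} \left(- \frac{1}{3177}\right) = \frac{140 i \sqrt{70}}{28593}$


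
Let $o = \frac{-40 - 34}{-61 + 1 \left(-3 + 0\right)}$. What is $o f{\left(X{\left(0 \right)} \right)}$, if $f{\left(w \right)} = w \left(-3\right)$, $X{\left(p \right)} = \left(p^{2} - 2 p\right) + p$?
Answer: $0$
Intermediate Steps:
$X{\left(p \right)} = p^{2} - p$
$o = \frac{37}{32}$ ($o = - \frac{74}{-61 + 1 \left(-3\right)} = - \frac{74}{-61 - 3} = - \frac{74}{-64} = \left(-74\right) \left(- \frac{1}{64}\right) = \frac{37}{32} \approx 1.1563$)
$f{\left(w \right)} = - 3 w$
$o f{\left(X{\left(0 \right)} \right)} = \frac{37 \left(- 3 \cdot 0 \left(-1 + 0\right)\right)}{32} = \frac{37 \left(- 3 \cdot 0 \left(-1\right)\right)}{32} = \frac{37 \left(\left(-3\right) 0\right)}{32} = \frac{37}{32} \cdot 0 = 0$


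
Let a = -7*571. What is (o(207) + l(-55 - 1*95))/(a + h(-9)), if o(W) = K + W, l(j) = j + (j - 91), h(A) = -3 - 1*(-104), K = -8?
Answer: 24/487 ≈ 0.049281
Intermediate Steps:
h(A) = 101 (h(A) = -3 + 104 = 101)
l(j) = -91 + 2*j (l(j) = j + (-91 + j) = -91 + 2*j)
o(W) = -8 + W
a = -3997
(o(207) + l(-55 - 1*95))/(a + h(-9)) = ((-8 + 207) + (-91 + 2*(-55 - 1*95)))/(-3997 + 101) = (199 + (-91 + 2*(-55 - 95)))/(-3896) = (199 + (-91 + 2*(-150)))*(-1/3896) = (199 + (-91 - 300))*(-1/3896) = (199 - 391)*(-1/3896) = -192*(-1/3896) = 24/487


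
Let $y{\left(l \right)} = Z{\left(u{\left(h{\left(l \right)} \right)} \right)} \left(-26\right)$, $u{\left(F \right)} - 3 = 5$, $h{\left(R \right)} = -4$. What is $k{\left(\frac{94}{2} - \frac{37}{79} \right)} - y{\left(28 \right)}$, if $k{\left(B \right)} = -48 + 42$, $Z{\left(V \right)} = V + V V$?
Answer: $1866$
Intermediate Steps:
$u{\left(F \right)} = 8$ ($u{\left(F \right)} = 3 + 5 = 8$)
$Z{\left(V \right)} = V + V^{2}$
$y{\left(l \right)} = -1872$ ($y{\left(l \right)} = 8 \left(1 + 8\right) \left(-26\right) = 8 \cdot 9 \left(-26\right) = 72 \left(-26\right) = -1872$)
$k{\left(B \right)} = -6$
$k{\left(\frac{94}{2} - \frac{37}{79} \right)} - y{\left(28 \right)} = -6 - -1872 = -6 + 1872 = 1866$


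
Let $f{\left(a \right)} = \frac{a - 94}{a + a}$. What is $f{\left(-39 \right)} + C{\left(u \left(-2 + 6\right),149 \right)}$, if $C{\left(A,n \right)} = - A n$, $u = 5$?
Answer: $- \frac{232307}{78} \approx -2978.3$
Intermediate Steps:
$f{\left(a \right)} = \frac{-94 + a}{2 a}$
$C{\left(A,n \right)} = - A n$
$f{\left(-39 \right)} + C{\left(u \left(-2 + 6\right),149 \right)} = \frac{-94 - 39}{2 \left(-39\right)} - 5 \left(-2 + 6\right) 149 = \frac{1}{2} \left(- \frac{1}{39}\right) \left(-133\right) - 5 \cdot 4 \cdot 149 = \frac{133}{78} - 20 \cdot 149 = \frac{133}{78} - 2980 = - \frac{232307}{78}$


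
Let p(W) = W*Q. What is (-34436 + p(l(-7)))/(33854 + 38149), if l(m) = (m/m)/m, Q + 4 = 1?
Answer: -241049/504021 ≈ -0.47825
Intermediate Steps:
Q = -3 (Q = -4 + 1 = -3)
l(m) = 1/m
p(W) = -3*W (p(W) = W*(-3) = -3*W)
(-34436 + p(l(-7)))/(33854 + 38149) = (-34436 - 3/(-7))/(33854 + 38149) = (-34436 - 3*(-⅐))/72003 = (-34436 + 3/7)*(1/72003) = -241049/7*1/72003 = -241049/504021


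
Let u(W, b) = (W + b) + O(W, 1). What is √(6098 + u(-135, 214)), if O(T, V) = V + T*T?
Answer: √24403 ≈ 156.21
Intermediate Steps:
O(T, V) = V + T²
u(W, b) = 1 + W + b + W² (u(W, b) = (W + b) + (1 + W²) = 1 + W + b + W²)
√(6098 + u(-135, 214)) = √(6098 + (1 - 135 + 214 + (-135)²)) = √(6098 + (1 - 135 + 214 + 18225)) = √(6098 + 18305) = √24403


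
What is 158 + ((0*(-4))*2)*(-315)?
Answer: 158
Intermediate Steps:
158 + ((0*(-4))*2)*(-315) = 158 + (0*2)*(-315) = 158 + 0*(-315) = 158 + 0 = 158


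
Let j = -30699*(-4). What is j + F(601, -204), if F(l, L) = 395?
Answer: 123191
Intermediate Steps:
j = 122796
j + F(601, -204) = 122796 + 395 = 123191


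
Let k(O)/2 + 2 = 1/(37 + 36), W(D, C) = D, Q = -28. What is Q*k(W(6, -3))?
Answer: 8120/73 ≈ 111.23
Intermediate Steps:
k(O) = -290/73 (k(O) = -4 + 2/(37 + 36) = -4 + 2/73 = -290/73)
Q*k(W(6, -3)) = -28*(-290/73) = 8120/73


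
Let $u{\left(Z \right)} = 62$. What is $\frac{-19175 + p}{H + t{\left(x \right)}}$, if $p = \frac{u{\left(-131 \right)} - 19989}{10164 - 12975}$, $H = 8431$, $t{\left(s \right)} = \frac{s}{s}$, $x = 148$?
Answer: $- \frac{26940499}{11851176} \approx -2.2732$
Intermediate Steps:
$t{\left(s \right)} = 1$
$p = \frac{19927}{2811}$ ($p = \frac{62 - 19989}{10164 - 12975} = - \frac{19927}{-2811} = \left(-19927\right) \left(- \frac{1}{2811}\right) = \frac{19927}{2811} \approx 7.0889$)
$\frac{-19175 + p}{H + t{\left(x \right)}} = \frac{-19175 + \frac{19927}{2811}}{8431 + 1} = - \frac{53880998}{2811 \cdot 8432} = \left(- \frac{53880998}{2811}\right) \frac{1}{8432} = - \frac{26940499}{11851176}$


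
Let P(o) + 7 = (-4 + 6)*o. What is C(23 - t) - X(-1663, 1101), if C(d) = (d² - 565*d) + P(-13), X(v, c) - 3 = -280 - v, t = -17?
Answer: -22419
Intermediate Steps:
P(o) = -7 + 2*o (P(o) = -7 + (-4 + 6)*o = -7 + 2*o)
X(v, c) = -277 - v (X(v, c) = 3 + (-280 - v) = -277 - v)
C(d) = -33 + d² - 565*d (C(d) = (d² - 565*d) + (-7 + 2*(-13)) = (d² - 565*d) + (-7 - 26) = (d² - 565*d) - 33 = -33 + d² - 565*d)
C(23 - t) - X(-1663, 1101) = (-33 + (23 - 1*(-17))² - 565*(23 - 1*(-17))) - (-277 - 1*(-1663)) = (-33 + (23 + 17)² - 565*(23 + 17)) - (-277 + 1663) = (-33 + 40² - 565*40) - 1*1386 = (-33 + 1600 - 22600) - 1386 = -21033 - 1386 = -22419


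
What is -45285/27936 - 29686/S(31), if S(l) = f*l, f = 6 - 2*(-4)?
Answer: -141493631/2020704 ≈ -70.022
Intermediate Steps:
f = 14 (f = 6 + 8 = 14)
S(l) = 14*l
-45285/27936 - 29686/S(31) = -45285/27936 - 29686/(14*31) = -45285*1/27936 - 29686/434 = -15095/9312 - 29686*1/434 = -15095/9312 - 14843/217 = -141493631/2020704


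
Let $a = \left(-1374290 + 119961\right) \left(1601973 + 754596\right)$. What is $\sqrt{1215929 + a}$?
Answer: $2 i \sqrt{738977905318} \approx 1.7193 \cdot 10^{6} i$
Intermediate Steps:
$a = -2955912837201$ ($a = \left(-1254329\right) 2356569 = -2955912837201$)
$\sqrt{1215929 + a} = \sqrt{1215929 - 2955912837201} = \sqrt{-2955911621272} = 2 i \sqrt{738977905318}$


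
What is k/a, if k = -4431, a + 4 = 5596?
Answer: -1477/1864 ≈ -0.79238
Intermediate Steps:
a = 5592 (a = -4 + 5596 = 5592)
k/a = -4431/5592 = -4431*1/5592 = -1477/1864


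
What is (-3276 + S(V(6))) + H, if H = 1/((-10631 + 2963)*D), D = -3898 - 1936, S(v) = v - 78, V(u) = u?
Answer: -149773154975/44735112 ≈ -3348.0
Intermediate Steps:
S(v) = -78 + v
D = -5834
H = 1/44735112 (H = 1/((-10631 + 2963)*(-5834)) = -1/5834/(-7668) = -1/7668*(-1/5834) = 1/44735112 ≈ 2.2354e-8)
(-3276 + S(V(6))) + H = (-3276 + (-78 + 6)) + 1/44735112 = (-3276 - 72) + 1/44735112 = -3348 + 1/44735112 = -149773154975/44735112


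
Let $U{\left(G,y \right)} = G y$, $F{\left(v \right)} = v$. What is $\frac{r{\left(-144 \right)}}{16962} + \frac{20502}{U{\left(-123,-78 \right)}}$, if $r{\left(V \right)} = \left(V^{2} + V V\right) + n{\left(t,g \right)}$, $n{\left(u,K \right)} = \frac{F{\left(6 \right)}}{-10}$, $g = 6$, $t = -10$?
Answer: $\frac{69039957}{15067910} \approx 4.5819$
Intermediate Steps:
$n{\left(u,K \right)} = - \frac{3}{5}$ ($n{\left(u,K \right)} = \frac{6}{-10} = 6 \left(- \frac{1}{10}\right) = - \frac{3}{5}$)
$r{\left(V \right)} = - \frac{3}{5} + 2 V^{2}$ ($r{\left(V \right)} = \left(V^{2} + V V\right) - \frac{3}{5} = \left(V^{2} + V^{2}\right) - \frac{3}{5} = 2 V^{2} - \frac{3}{5} = - \frac{3}{5} + 2 V^{2}$)
$\frac{r{\left(-144 \right)}}{16962} + \frac{20502}{U{\left(-123,-78 \right)}} = \frac{- \frac{3}{5} + 2 \left(-144\right)^{2}}{16962} + \frac{20502}{\left(-123\right) \left(-78\right)} = \left(- \frac{3}{5} + 2 \cdot 20736\right) \frac{1}{16962} + \frac{20502}{9594} = \left(- \frac{3}{5} + 41472\right) \frac{1}{16962} + 20502 \cdot \frac{1}{9594} = \frac{207357}{5} \cdot \frac{1}{16962} + \frac{1139}{533} = \frac{69119}{28270} + \frac{1139}{533} = \frac{69039957}{15067910}$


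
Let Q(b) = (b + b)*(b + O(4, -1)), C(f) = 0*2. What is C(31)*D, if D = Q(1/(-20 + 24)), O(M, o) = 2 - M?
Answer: 0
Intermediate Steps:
C(f) = 0
Q(b) = 2*b*(-2 + b) (Q(b) = (b + b)*(b + (2 - 1*4)) = (2*b)*(b + (2 - 4)) = (2*b)*(b - 2) = (2*b)*(-2 + b) = 2*b*(-2 + b))
D = -7/8 (D = 2*(-2 + 1/(-20 + 24))/(-20 + 24) = 2*(-2 + 1/4)/4 = 2*(¼)*(-2 + ¼) = 2*(¼)*(-7/4) = -7/8 ≈ -0.87500)
C(31)*D = 0*(-7/8) = 0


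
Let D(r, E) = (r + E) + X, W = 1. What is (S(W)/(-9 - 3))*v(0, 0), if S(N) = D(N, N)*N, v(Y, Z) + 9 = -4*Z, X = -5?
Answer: -9/4 ≈ -2.2500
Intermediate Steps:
v(Y, Z) = -9 - 4*Z
D(r, E) = -5 + E + r (D(r, E) = (r + E) - 5 = (E + r) - 5 = -5 + E + r)
S(N) = N*(-5 + 2*N) (S(N) = (-5 + N + N)*N = (-5 + 2*N)*N = N*(-5 + 2*N))
(S(W)/(-9 - 3))*v(0, 0) = ((1*(-5 + 2*1))/(-9 - 3))*(-9 - 4*0) = ((1*(-5 + 2))/(-12))*(-9 + 0) = -(-3)/12*(-9) = -1/12*(-3)*(-9) = (¼)*(-9) = -9/4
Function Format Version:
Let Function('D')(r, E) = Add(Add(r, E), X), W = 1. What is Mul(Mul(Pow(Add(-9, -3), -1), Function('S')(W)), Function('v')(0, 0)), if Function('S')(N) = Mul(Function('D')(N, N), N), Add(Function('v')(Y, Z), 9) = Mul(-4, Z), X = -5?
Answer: Rational(-9, 4) ≈ -2.2500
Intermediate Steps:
Function('v')(Y, Z) = Add(-9, Mul(-4, Z))
Function('D')(r, E) = Add(-5, E, r) (Function('D')(r, E) = Add(Add(r, E), -5) = Add(Add(E, r), -5) = Add(-5, E, r))
Function('S')(N) = Mul(N, Add(-5, Mul(2, N))) (Function('S')(N) = Mul(Add(-5, N, N), N) = Mul(Add(-5, Mul(2, N)), N) = Mul(N, Add(-5, Mul(2, N))))
Mul(Mul(Pow(Add(-9, -3), -1), Function('S')(W)), Function('v')(0, 0)) = Mul(Mul(Pow(Add(-9, -3), -1), Mul(1, Add(-5, Mul(2, 1)))), Add(-9, Mul(-4, 0))) = Mul(Mul(Pow(-12, -1), Mul(1, Add(-5, 2))), Add(-9, 0)) = Mul(Mul(Rational(-1, 12), Mul(1, -3)), -9) = Mul(Mul(Rational(-1, 12), -3), -9) = Mul(Rational(1, 4), -9) = Rational(-9, 4)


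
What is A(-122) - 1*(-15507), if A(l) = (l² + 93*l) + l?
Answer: 18923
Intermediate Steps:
A(l) = l² + 94*l
A(-122) - 1*(-15507) = -122*(94 - 122) - 1*(-15507) = -122*(-28) + 15507 = 3416 + 15507 = 18923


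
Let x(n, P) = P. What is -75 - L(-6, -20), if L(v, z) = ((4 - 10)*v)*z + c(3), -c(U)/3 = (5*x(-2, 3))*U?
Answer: 780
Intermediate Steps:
c(U) = -45*U (c(U) = -3*5*3*U = -45*U)
L(v, z) = -135 - 6*v*z (L(v, z) = ((4 - 10)*v)*z - 45*3 = (-6*v)*z - 135 = -6*v*z - 135 = -135 - 6*v*z)
-75 - L(-6, -20) = -75 - (-135 - 6*(-6)*(-20)) = -75 - (-135 - 720) = -75 - 1*(-855) = -75 + 855 = 780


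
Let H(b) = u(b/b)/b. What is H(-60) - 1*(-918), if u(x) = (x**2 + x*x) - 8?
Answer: 9181/10 ≈ 918.10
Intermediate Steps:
u(x) = -8 + 2*x**2 (u(x) = (x**2 + x**2) - 8 = 2*x**2 - 8 = -8 + 2*x**2)
H(b) = -6/b (H(b) = (-8 + 2*(b/b)**2)/b = (-8 + 2*1**2)/b = (-8 + 2*1)/b = (-8 + 2)/b = -6/b)
H(-60) - 1*(-918) = -6/(-60) - 1*(-918) = -6*(-1/60) + 918 = 1/10 + 918 = 9181/10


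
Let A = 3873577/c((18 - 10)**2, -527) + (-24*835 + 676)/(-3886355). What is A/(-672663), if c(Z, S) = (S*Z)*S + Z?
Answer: -1026552334661/3097786749302875520 ≈ -3.3138e-7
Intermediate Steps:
c(Z, S) = Z + Z*S**2 (c(Z, S) = Z*S**2 + Z = Z + Z*S**2)
A = 3079657003983/13815774389120 (A = 3873577/(((18 - 10)**2*(1 + (-527)**2))) + (-24*835 + 676)/(-3886355) = 3873577/((8**2*(1 + 277729))) + (-20040 + 676)*(-1/3886355) = 3873577/((64*277730)) - 19364*(-1/3886355) = 3873577/17774720 + 19364/3886355 = 3079657003983/13815774389120 ≈ 0.22291)
A/(-672663) = (3079657003983/13815774389120)/(-672663) = (3079657003983/13815774389120)*(-1/672663) = -1026552334661/3097786749302875520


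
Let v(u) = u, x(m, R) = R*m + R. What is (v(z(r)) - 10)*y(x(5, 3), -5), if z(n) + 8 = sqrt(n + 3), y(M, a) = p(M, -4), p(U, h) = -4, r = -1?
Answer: 72 - 4*sqrt(2) ≈ 66.343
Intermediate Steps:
x(m, R) = R + R*m
y(M, a) = -4
z(n) = -8 + sqrt(3 + n) (z(n) = -8 + sqrt(n + 3) = -8 + sqrt(3 + n))
(v(z(r)) - 10)*y(x(5, 3), -5) = ((-8 + sqrt(3 - 1)) - 10)*(-4) = ((-8 + sqrt(2)) - 10)*(-4) = (-18 + sqrt(2))*(-4) = 72 - 4*sqrt(2)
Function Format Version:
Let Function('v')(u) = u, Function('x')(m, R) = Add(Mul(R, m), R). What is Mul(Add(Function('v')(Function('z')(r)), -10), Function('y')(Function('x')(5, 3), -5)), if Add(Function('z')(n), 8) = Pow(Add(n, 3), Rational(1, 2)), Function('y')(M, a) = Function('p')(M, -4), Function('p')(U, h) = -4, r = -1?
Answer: Add(72, Mul(-4, Pow(2, Rational(1, 2)))) ≈ 66.343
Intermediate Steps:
Function('x')(m, R) = Add(R, Mul(R, m))
Function('y')(M, a) = -4
Function('z')(n) = Add(-8, Pow(Add(3, n), Rational(1, 2))) (Function('z')(n) = Add(-8, Pow(Add(n, 3), Rational(1, 2))) = Add(-8, Pow(Add(3, n), Rational(1, 2))))
Mul(Add(Function('v')(Function('z')(r)), -10), Function('y')(Function('x')(5, 3), -5)) = Mul(Add(Add(-8, Pow(Add(3, -1), Rational(1, 2))), -10), -4) = Mul(Add(Add(-8, Pow(2, Rational(1, 2))), -10), -4) = Mul(Add(-18, Pow(2, Rational(1, 2))), -4) = Add(72, Mul(-4, Pow(2, Rational(1, 2))))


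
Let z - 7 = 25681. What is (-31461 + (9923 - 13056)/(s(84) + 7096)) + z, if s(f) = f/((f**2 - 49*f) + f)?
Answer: -1474866049/255457 ≈ -5773.4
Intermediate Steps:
z = 25688 (z = 7 + 25681 = 25688)
s(f) = f/(f**2 - 48*f)
(-31461 + (9923 - 13056)/(s(84) + 7096)) + z = (-31461 + (9923 - 13056)/(1/(-48 + 84) + 7096)) + 25688 = (-31461 - 3133/(1/36 + 7096)) + 25688 = (-31461 - 3133/255457/36) + 25688 = (-31461 - 3133*36/255457) + 25688 = (-31461 - 112788/255457) + 25688 = -8037045465/255457 + 25688 = -1474866049/255457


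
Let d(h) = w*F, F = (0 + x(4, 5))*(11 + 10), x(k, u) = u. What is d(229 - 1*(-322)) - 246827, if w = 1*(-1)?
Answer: -246932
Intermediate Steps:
w = -1
F = 105 (F = (0 + 5)*(11 + 10) = 5*21 = 105)
d(h) = -105 (d(h) = -1*105 = -105)
d(229 - 1*(-322)) - 246827 = -105 - 246827 = -246932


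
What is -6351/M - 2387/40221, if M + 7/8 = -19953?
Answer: 1662509371/6420518451 ≈ 0.25894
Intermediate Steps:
M = -159631/8 (M = -7/8 - 19953 = -159631/8 ≈ -19954.)
-6351/M - 2387/40221 = -6351/(-159631/8) - 2387/40221 = -6351*(-8/159631) - 2387*1/40221 = 50808/159631 - 2387/40221 = 1662509371/6420518451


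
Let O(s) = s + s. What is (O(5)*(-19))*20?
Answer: -3800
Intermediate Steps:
O(s) = 2*s
(O(5)*(-19))*20 = ((2*5)*(-19))*20 = (10*(-19))*20 = -190*20 = -3800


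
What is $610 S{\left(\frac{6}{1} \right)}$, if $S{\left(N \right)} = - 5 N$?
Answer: $-18300$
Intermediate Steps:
$610 S{\left(\frac{6}{1} \right)} = 610 \left(- 5 \cdot \frac{6}{1}\right) = 610 \left(- 5 \cdot 6 \cdot 1\right) = 610 \left(\left(-5\right) 6\right) = 610 \left(-30\right) = -18300$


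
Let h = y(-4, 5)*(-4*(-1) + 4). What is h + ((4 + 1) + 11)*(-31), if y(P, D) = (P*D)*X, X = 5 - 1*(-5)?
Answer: -2096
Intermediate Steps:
X = 10 (X = 5 + 5 = 10)
y(P, D) = 10*D*P (y(P, D) = (P*D)*10 = (D*P)*10 = 10*D*P)
h = -1600 (h = (10*5*(-4))*(-4*(-1) + 4) = -200*(4 + 4) = -200*8 = -1600)
h + ((4 + 1) + 11)*(-31) = -1600 + ((4 + 1) + 11)*(-31) = -1600 + (5 + 11)*(-31) = -1600 + 16*(-31) = -1600 - 496 = -2096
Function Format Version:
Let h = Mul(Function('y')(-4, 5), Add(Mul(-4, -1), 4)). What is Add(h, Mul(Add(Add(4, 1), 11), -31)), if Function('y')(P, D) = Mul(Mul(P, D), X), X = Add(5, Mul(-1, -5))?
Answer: -2096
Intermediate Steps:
X = 10 (X = Add(5, 5) = 10)
Function('y')(P, D) = Mul(10, D, P) (Function('y')(P, D) = Mul(Mul(P, D), 10) = Mul(Mul(D, P), 10) = Mul(10, D, P))
h = -1600 (h = Mul(Mul(10, 5, -4), Add(Mul(-4, -1), 4)) = Mul(-200, Add(4, 4)) = Mul(-200, 8) = -1600)
Add(h, Mul(Add(Add(4, 1), 11), -31)) = Add(-1600, Mul(Add(Add(4, 1), 11), -31)) = Add(-1600, Mul(Add(5, 11), -31)) = Add(-1600, Mul(16, -31)) = Add(-1600, -496) = -2096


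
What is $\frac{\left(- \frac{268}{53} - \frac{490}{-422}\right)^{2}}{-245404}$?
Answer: $- \frac{1897734969}{30690098838556} \approx -6.1835 \cdot 10^{-5}$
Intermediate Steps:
$\frac{\left(- \frac{268}{53} - \frac{490}{-422}\right)^{2}}{-245404} = \left(\left(-268\right) \frac{1}{53} - - \frac{245}{211}\right)^{2} \left(- \frac{1}{245404}\right) = \left(- \frac{268}{53} + \frac{245}{211}\right)^{2} \left(- \frac{1}{245404}\right) = \left(- \frac{43563}{11183}\right)^{2} \left(- \frac{1}{245404}\right) = \frac{1897734969}{125059489} \left(- \frac{1}{245404}\right) = - \frac{1897734969}{30690098838556}$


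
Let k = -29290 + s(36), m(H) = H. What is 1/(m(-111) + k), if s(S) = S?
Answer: -1/29365 ≈ -3.4054e-5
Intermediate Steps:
k = -29254 (k = -29290 + 36 = -29254)
1/(m(-111) + k) = 1/(-111 - 29254) = 1/(-29365) = -1/29365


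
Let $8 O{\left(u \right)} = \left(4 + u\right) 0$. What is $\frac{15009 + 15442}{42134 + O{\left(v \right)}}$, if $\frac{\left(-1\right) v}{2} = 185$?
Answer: $\frac{30451}{42134} \approx 0.72272$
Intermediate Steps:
$v = -370$ ($v = \left(-2\right) 185 = -370$)
$O{\left(u \right)} = 0$ ($O{\left(u \right)} = \frac{\left(4 + u\right) 0}{8} = \frac{1}{8} \cdot 0 = 0$)
$\frac{15009 + 15442}{42134 + O{\left(v \right)}} = \frac{15009 + 15442}{42134 + 0} = \frac{30451}{42134}$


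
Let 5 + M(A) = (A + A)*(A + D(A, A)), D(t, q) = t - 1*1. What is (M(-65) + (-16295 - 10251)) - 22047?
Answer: -31568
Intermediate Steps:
D(t, q) = -1 + t (D(t, q) = t - 1 = -1 + t)
M(A) = -5 + 2*A*(-1 + 2*A) (M(A) = -5 + (A + A)*(A + (-1 + A)) = -5 + (2*A)*(-1 + 2*A) = -5 + 2*A*(-1 + 2*A))
(M(-65) + (-16295 - 10251)) - 22047 = ((-5 - 2*(-65) + 4*(-65)²) + (-16295 - 10251)) - 22047 = ((-5 + 130 + 4*4225) - 26546) - 22047 = ((-5 + 130 + 16900) - 26546) - 22047 = (17025 - 26546) - 22047 = -9521 - 22047 = -31568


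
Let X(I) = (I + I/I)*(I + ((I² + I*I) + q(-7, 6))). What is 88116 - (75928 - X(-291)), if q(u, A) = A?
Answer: -49020142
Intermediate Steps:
X(I) = (1 + I)*(6 + I + 2*I²) (X(I) = (I + I/I)*(I + ((I² + I*I) + 6)) = (I + 1)*(I + ((I² + I²) + 6)) = (1 + I)*(I + (2*I² + 6)) = (1 + I)*(I + (6 + 2*I²)) = (1 + I)*(6 + I + 2*I²))
88116 - (75928 - X(-291)) = 88116 - (75928 - (6 + 2*(-291)³ + 3*(-291)² + 7*(-291))) = 88116 - (75928 - (6 + 2*(-24642171) + 3*84681 - 2037)) = 88116 - (75928 - (6 - 49284342 + 254043 - 2037)) = 88116 - (75928 - 1*(-49032330)) = 88116 - (75928 + 49032330) = 88116 - 1*49108258 = 88116 - 49108258 = -49020142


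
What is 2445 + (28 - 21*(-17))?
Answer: 2830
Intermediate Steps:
2445 + (28 - 21*(-17)) = 2445 + (28 + 357) = 2445 + 385 = 2830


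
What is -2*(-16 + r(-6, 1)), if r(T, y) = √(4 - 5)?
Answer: 32 - 2*I ≈ 32.0 - 2.0*I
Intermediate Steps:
r(T, y) = I (r(T, y) = √(-1) = I)
-2*(-16 + r(-6, 1)) = -2*(-16 + I) = 32 - 2*I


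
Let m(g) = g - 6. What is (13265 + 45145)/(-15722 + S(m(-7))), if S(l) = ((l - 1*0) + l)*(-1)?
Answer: -3245/872 ≈ -3.7213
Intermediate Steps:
m(g) = -6 + g
S(l) = -2*l (S(l) = ((l + 0) + l)*(-1) = (l + l)*(-1) = (2*l)*(-1) = -2*l)
(13265 + 45145)/(-15722 + S(m(-7))) = (13265 + 45145)/(-15722 - 2*(-6 - 7)) = 58410/(-15722 - 2*(-13)) = 58410/(-15722 + 26) = 58410/(-15696) = 58410*(-1/15696) = -3245/872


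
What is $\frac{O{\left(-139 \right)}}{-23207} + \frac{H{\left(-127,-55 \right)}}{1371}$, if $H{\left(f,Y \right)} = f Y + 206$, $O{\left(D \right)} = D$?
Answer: $\frac{55690702}{10605599} \approx 5.2511$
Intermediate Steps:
$H{\left(f,Y \right)} = 206 + Y f$ ($H{\left(f,Y \right)} = Y f + 206 = 206 + Y f$)
$\frac{O{\left(-139 \right)}}{-23207} + \frac{H{\left(-127,-55 \right)}}{1371} = - \frac{139}{-23207} + \frac{206 - -6985}{1371} = \left(-139\right) \left(- \frac{1}{23207}\right) + \left(206 + 6985\right) \frac{1}{1371} = \frac{139}{23207} + 7191 \cdot \frac{1}{1371} = \frac{139}{23207} + \frac{2397}{457} = \frac{55690702}{10605599}$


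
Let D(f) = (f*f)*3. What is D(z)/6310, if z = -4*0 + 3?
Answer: 27/6310 ≈ 0.0042789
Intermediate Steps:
z = 3 (z = 0 + 3 = 3)
D(f) = 3*f² (D(f) = f²*3 = 3*f²)
D(z)/6310 = (3*3²)/6310 = (3*9)*(1/6310) = 27*(1/6310) = 27/6310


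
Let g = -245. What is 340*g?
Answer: -83300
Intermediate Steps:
340*g = 340*(-245) = -83300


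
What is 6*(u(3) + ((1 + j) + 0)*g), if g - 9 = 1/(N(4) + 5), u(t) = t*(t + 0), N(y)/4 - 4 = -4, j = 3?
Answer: 1374/5 ≈ 274.80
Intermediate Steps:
N(y) = 0 (N(y) = 16 + 4*(-4) = 16 - 16 = 0)
u(t) = t² (u(t) = t*t = t²)
g = 46/5 (g = 9 + 1/(0 + 5) = 9 + 1/5 = 9 + ⅕ = 46/5 ≈ 9.2000)
6*(u(3) + ((1 + j) + 0)*g) = 6*(3² + ((1 + 3) + 0)*(46/5)) = 6*(9 + (4 + 0)*(46/5)) = 6*(9 + 4*(46/5)) = 6*(9 + 184/5) = 6*(229/5) = 1374/5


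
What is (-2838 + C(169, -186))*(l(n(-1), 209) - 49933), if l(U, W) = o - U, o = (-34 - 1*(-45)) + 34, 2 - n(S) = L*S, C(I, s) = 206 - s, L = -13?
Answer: 121999142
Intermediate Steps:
n(S) = 2 + 13*S (n(S) = 2 - (-13)*S = 2 + 13*S)
o = 45 (o = (-34 + 45) + 34 = 11 + 34 = 45)
l(U, W) = 45 - U
(-2838 + C(169, -186))*(l(n(-1), 209) - 49933) = (-2838 + (206 - 1*(-186)))*((45 - (2 + 13*(-1))) - 49933) = (-2838 + (206 + 186))*((45 - (2 - 13)) - 49933) = (-2838 + 392)*((45 - 1*(-11)) - 49933) = -2446*((45 + 11) - 49933) = -2446*(56 - 49933) = -2446*(-49877) = 121999142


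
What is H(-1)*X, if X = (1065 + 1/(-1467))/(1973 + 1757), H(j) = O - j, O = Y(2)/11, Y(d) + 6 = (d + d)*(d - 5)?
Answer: -5468239/30095505 ≈ -0.18170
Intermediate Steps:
Y(d) = -6 + 2*d*(-5 + d) (Y(d) = -6 + (d + d)*(d - 5) = -6 + (2*d)*(-5 + d) = -6 + 2*d*(-5 + d))
O = -18/11 (O = (-6 - 10*2 + 2*2²)/11 = (-6 - 20 + 2*4)*(1/11) = (-6 - 20 + 8)*(1/11) = -18*1/11 = -18/11 ≈ -1.6364)
H(j) = -18/11 - j
X = 781177/2735955 (X = (1065 - 1/1467)/3730 = (1562354/1467)*(1/3730) = 781177/2735955 ≈ 0.28552)
H(-1)*X = (-18/11 - 1*(-1))*(781177/2735955) = (-18/11 + 1)*(781177/2735955) = -7/11*781177/2735955 = -5468239/30095505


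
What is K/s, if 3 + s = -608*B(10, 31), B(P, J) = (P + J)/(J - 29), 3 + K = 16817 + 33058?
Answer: -49872/12467 ≈ -4.0003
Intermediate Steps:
K = 49872 (K = -3 + (16817 + 33058) = -3 + 49875 = 49872)
B(P, J) = (J + P)/(-29 + J)
s = -12467 (s = -3 - 608*(31 + 10)/(-29 + 31) = -3 - 608*41/2 = -3 - 12464 = -12467)
K/s = 49872/(-12467) = 49872*(-1/12467) = -49872/12467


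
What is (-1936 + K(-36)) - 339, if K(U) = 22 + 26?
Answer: -2227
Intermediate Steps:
K(U) = 48
(-1936 + K(-36)) - 339 = (-1936 + 48) - 339 = -1888 - 339 = -2227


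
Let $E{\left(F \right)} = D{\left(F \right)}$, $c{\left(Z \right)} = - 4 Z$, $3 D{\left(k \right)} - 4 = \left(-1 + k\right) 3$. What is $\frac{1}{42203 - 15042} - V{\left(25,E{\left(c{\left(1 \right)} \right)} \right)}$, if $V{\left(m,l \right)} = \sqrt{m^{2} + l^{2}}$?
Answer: $\frac{1}{27161} - \frac{13 \sqrt{34}}{3} \approx -25.267$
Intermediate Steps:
$D{\left(k \right)} = \frac{1}{3} + k$ ($D{\left(k \right)} = \frac{4}{3} + \frac{\left(-1 + k\right) 3}{3} = \frac{4}{3} + \frac{-3 + 3 k}{3} = \frac{4}{3} + \left(-1 + k\right) = \frac{1}{3} + k$)
$E{\left(F \right)} = \frac{1}{3} + F$
$V{\left(m,l \right)} = \sqrt{l^{2} + m^{2}}$
$\frac{1}{42203 - 15042} - V{\left(25,E{\left(c{\left(1 \right)} \right)} \right)} = \frac{1}{42203 - 15042} - \sqrt{\left(\frac{1}{3} - 4\right)^{2} + 25^{2}} = \frac{1}{27161} - \sqrt{\left(\frac{1}{3} - 4\right)^{2} + 625} = \frac{1}{27161} - \sqrt{\left(- \frac{11}{3}\right)^{2} + 625} = \frac{1}{27161} - \sqrt{\frac{121}{9} + 625} = \frac{1}{27161} - \sqrt{\frac{5746}{9}} = \frac{1}{27161} - \frac{13 \sqrt{34}}{3}$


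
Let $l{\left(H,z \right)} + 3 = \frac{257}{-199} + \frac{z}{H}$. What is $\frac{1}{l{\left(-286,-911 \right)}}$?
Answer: $- \frac{56914}{62955} \approx -0.90404$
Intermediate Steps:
$l{\left(H,z \right)} = - \frac{854}{199} + \frac{z}{H}$ ($l{\left(H,z \right)} = -3 + \left(\frac{257}{-199} + \frac{z}{H}\right) = -3 + \left(257 \left(- \frac{1}{199}\right) + \frac{z}{H}\right) = -3 - \left(\frac{257}{199} - \frac{z}{H}\right) = - \frac{854}{199} + \frac{z}{H}$)
$\frac{1}{l{\left(-286,-911 \right)}} = \frac{1}{- \frac{854}{199} - \frac{911}{-286}} = \frac{1}{- \frac{854}{199} - - \frac{911}{286}} = \frac{1}{- \frac{854}{199} + \frac{911}{286}} = \frac{1}{- \frac{62955}{56914}} = - \frac{56914}{62955}$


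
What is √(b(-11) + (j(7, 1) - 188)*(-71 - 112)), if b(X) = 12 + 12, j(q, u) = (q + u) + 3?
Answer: √32415 ≈ 180.04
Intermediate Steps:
j(q, u) = 3 + q + u
b(X) = 24
√(b(-11) + (j(7, 1) - 188)*(-71 - 112)) = √(24 + ((3 + 7 + 1) - 188)*(-71 - 112)) = √(24 + (11 - 188)*(-183)) = √(24 - 177*(-183)) = √(24 + 32391) = √32415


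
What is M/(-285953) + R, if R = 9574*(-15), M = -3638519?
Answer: -41062071811/285953 ≈ -1.4360e+5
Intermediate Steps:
R = -143610
M/(-285953) + R = -3638519/(-285953) - 143610 = -3638519*(-1/285953) - 143610 = 3638519/285953 - 143610 = -41062071811/285953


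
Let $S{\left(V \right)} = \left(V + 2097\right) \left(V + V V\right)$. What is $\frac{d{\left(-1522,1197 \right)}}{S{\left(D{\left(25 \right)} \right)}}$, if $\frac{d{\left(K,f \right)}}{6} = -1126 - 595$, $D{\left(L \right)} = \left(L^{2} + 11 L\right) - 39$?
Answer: $- \frac{1721}{365895726} \approx -4.7035 \cdot 10^{-6}$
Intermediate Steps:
$D{\left(L \right)} = -39 + L^{2} + 11 L$
$d{\left(K,f \right)} = -10326$ ($d{\left(K,f \right)} = 6 \left(-1126 - 595\right) = 6 \left(-1721\right) = -10326$)
$S{\left(V \right)} = \left(2097 + V\right) \left(V + V^{2}\right)$
$\frac{d{\left(-1522,1197 \right)}}{S{\left(D{\left(25 \right)} \right)}} = - \frac{10326}{\left(-39 + 25^{2} + 11 \cdot 25\right) \left(2097 + \left(-39 + 25^{2} + 11 \cdot 25\right)^{2} + 2098 \left(-39 + 25^{2} + 11 \cdot 25\right)\right)} = - \frac{10326}{\left(-39 + 625 + 275\right) \left(2097 + \left(-39 + 625 + 275\right)^{2} + 2098 \left(-39 + 625 + 275\right)\right)} = - \frac{10326}{861 \left(2097 + 861^{2} + 2098 \cdot 861\right)} = - \frac{10326}{861 \left(2097 + 741321 + 1806378\right)} = - \frac{10326}{861 \cdot 2549796} = - \frac{10326}{2195374356} = \left(-10326\right) \frac{1}{2195374356} = - \frac{1721}{365895726}$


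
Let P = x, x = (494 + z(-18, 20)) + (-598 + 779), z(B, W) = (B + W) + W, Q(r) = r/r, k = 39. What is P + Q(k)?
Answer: 698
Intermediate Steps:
Q(r) = 1
z(B, W) = B + 2*W
x = 697 (x = (494 + (-18 + 2*20)) + (-598 + 779) = (494 + (-18 + 40)) + 181 = (494 + 22) + 181 = 516 + 181 = 697)
P = 697
P + Q(k) = 697 + 1 = 698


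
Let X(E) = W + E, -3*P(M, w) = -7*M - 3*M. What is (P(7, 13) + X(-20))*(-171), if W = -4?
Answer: 114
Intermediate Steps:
P(M, w) = 10*M/3 (P(M, w) = -(-7*M - 3*M)/3 = -(-10)*M/3 = 10*M/3)
X(E) = -4 + E
(P(7, 13) + X(-20))*(-171) = ((10/3)*7 + (-4 - 20))*(-171) = (70/3 - 24)*(-171) = -⅔*(-171) = 114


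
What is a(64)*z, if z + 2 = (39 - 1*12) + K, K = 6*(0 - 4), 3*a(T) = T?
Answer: 64/3 ≈ 21.333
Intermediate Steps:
a(T) = T/3
K = -24 (K = 6*(-4) = -24)
z = 1 (z = -2 + ((39 - 1*12) - 24) = -2 + ((39 - 12) - 24) = -2 + (27 - 24) = -2 + 3 = 1)
a(64)*z = ((⅓)*64)*1 = (64/3)*1 = 64/3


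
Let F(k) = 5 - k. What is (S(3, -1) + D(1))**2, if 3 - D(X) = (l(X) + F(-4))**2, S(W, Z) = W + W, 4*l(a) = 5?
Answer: 2362369/256 ≈ 9228.0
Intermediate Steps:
l(a) = 5/4 (l(a) = (1/4)*5 = 5/4)
S(W, Z) = 2*W
D(X) = -1633/16 (D(X) = 3 - (5/4 + (5 - 1*(-4)))**2 = 3 - (5/4 + (5 + 4))**2 = 3 - (5/4 + 9)**2 = 3 - (41/4)**2 = 3 - 1*1681/16 = 3 - 1681/16 = -1633/16)
(S(3, -1) + D(1))**2 = (2*3 - 1633/16)**2 = (6 - 1633/16)**2 = (-1537/16)**2 = 2362369/256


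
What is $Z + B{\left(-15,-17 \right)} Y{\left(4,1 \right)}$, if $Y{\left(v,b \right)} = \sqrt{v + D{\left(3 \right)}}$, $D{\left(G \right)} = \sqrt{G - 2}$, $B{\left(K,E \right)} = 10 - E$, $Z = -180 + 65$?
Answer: $-115 + 27 \sqrt{5} \approx -54.626$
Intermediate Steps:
$Z = -115$
$D{\left(G \right)} = \sqrt{-2 + G}$
$Y{\left(v,b \right)} = \sqrt{1 + v}$ ($Y{\left(v,b \right)} = \sqrt{v + \sqrt{-2 + 3}} = \sqrt{v + \sqrt{1}} = \sqrt{v + 1} = \sqrt{1 + v}$)
$Z + B{\left(-15,-17 \right)} Y{\left(4,1 \right)} = -115 + \left(10 - -17\right) \sqrt{1 + 4} = -115 + \left(10 + 17\right) \sqrt{5} = -115 + 27 \sqrt{5}$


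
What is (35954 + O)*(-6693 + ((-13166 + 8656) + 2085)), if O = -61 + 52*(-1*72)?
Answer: -293134582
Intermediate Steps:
O = -3805 (O = -61 + 52*(-72) = -61 - 3744 = -3805)
(35954 + O)*(-6693 + ((-13166 + 8656) + 2085)) = (35954 - 3805)*(-6693 + ((-13166 + 8656) + 2085)) = 32149*(-6693 + (-4510 + 2085)) = 32149*(-6693 - 2425) = 32149*(-9118) = -293134582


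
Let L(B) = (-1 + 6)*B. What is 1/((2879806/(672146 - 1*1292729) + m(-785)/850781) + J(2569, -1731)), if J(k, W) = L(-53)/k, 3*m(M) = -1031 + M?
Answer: -1356381198854787/6435146212141873 ≈ -0.21078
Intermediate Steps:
m(M) = -1031/3 + M/3 (m(M) = (-1031 + M)/3 = -1031/3 + M/3)
L(B) = 5*B
J(k, W) = -265/k (J(k, W) = (5*(-53))/k = -265/k)
1/((2879806/(672146 - 1*1292729) + m(-785)/850781) + J(2569, -1731)) = 1/((2879806/(672146 - 1*1292729) + (-1031/3 + (⅓)*(-785))/850781) - 265/2569) = 1/((2879806/(672146 - 1292729) + (-1031/3 - 785/3)*(1/850781)) - 265*1/2569) = 1/((2879806/(-620583) - 1816/3*1/850781) - 265/2569) = 1/((2879806*(-1/620583) - 1816/2552343) - 265/2569) = 1/((-2879806/620583 - 1816/2552343) - 265/2569) = 1/(-2450459888062/527980225323 - 265/2569) = 1/(-6435146212141873/1356381198854787) = -1356381198854787/6435146212141873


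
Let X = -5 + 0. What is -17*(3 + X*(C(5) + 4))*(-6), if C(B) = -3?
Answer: -204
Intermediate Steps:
X = -5
-17*(3 + X*(C(5) + 4))*(-6) = -17*(3 - 5*(-3 + 4))*(-6) = -17*(3 - 5*1)*(-6) = -17*(3 - 5)*(-6) = -(-34)*(-6) = -17*12 = -204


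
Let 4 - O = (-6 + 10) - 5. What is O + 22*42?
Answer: 929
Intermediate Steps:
O = 5 (O = 4 - ((-6 + 10) - 5) = 4 - (4 - 5) = 4 - 1*(-1) = 4 + 1 = 5)
O + 22*42 = 5 + 22*42 = 5 + 924 = 929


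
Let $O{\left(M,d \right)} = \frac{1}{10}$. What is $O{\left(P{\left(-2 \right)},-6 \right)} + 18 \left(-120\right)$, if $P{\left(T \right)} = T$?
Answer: $- \frac{21599}{10} \approx -2159.9$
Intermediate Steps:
$O{\left(M,d \right)} = \frac{1}{10}$
$O{\left(P{\left(-2 \right)},-6 \right)} + 18 \left(-120\right) = \frac{1}{10} + 18 \left(-120\right) = \frac{1}{10} - 2160 = - \frac{21599}{10}$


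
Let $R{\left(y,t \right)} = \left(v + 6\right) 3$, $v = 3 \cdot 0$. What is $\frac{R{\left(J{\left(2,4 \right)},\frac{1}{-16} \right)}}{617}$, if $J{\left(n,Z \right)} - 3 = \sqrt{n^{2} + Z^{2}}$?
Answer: $\frac{18}{617} \approx 0.029173$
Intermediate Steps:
$J{\left(n,Z \right)} = 3 + \sqrt{Z^{2} + n^{2}}$ ($J{\left(n,Z \right)} = 3 + \sqrt{n^{2} + Z^{2}} = 3 + \sqrt{Z^{2} + n^{2}}$)
$v = 0$
$R{\left(y,t \right)} = 18$ ($R{\left(y,t \right)} = \left(0 + 6\right) 3 = 6 \cdot 3 = 18$)
$\frac{R{\left(J{\left(2,4 \right)},\frac{1}{-16} \right)}}{617} = \frac{18}{617}$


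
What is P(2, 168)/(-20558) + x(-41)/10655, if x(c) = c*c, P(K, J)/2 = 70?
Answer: 16533149/109522745 ≈ 0.15096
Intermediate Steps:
P(K, J) = 140 (P(K, J) = 2*70 = 140)
x(c) = c²
P(2, 168)/(-20558) + x(-41)/10655 = 140/(-20558) + (-41)²/10655 = 140*(-1/20558) + 1681*(1/10655) = -70/10279 + 1681/10655 = 16533149/109522745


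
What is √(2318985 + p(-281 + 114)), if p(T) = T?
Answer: √2318818 ≈ 1522.8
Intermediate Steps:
√(2318985 + p(-281 + 114)) = √(2318985 + (-281 + 114)) = √(2318985 - 167) = √2318818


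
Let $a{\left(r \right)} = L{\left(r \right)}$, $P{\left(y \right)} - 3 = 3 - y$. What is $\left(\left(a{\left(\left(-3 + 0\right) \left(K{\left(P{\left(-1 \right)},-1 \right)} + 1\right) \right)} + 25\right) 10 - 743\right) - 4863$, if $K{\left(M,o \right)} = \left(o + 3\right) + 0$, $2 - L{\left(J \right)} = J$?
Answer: $-5246$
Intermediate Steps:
$P{\left(y \right)} = 6 - y$ ($P{\left(y \right)} = 3 - \left(-3 + y\right) = 6 - y$)
$L{\left(J \right)} = 2 - J$
$K{\left(M,o \right)} = 3 + o$ ($K{\left(M,o \right)} = \left(3 + o\right) + 0 = 3 + o$)
$a{\left(r \right)} = 2 - r$
$\left(\left(a{\left(\left(-3 + 0\right) \left(K{\left(P{\left(-1 \right)},-1 \right)} + 1\right) \right)} + 25\right) 10 - 743\right) - 4863 = \left(\left(\left(2 - \left(-3 + 0\right) \left(\left(3 - 1\right) + 1\right)\right) + 25\right) 10 - 743\right) - 4863 = \left(\left(\left(2 - - 3 \left(2 + 1\right)\right) + 25\right) 10 - 743\right) - 4863 = \left(\left(\left(2 - \left(-3\right) 3\right) + 25\right) 10 - 743\right) - 4863 = \left(\left(\left(2 - -9\right) + 25\right) 10 - 743\right) - 4863 = \left(\left(\left(2 + 9\right) + 25\right) 10 - 743\right) - 4863 = \left(\left(11 + 25\right) 10 - 743\right) - 4863 = \left(36 \cdot 10 - 743\right) - 4863 = \left(360 - 743\right) - 4863 = -383 - 4863 = -5246$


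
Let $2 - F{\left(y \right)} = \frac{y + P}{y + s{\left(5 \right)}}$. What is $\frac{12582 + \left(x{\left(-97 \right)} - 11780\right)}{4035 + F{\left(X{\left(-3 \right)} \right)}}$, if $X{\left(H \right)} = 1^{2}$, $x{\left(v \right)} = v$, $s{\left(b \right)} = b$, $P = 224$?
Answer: $\frac{1410}{7999} \approx 0.17627$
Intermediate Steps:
$X{\left(H \right)} = 1$
$F{\left(y \right)} = 2 - \frac{224 + y}{5 + y}$ ($F{\left(y \right)} = 2 - \frac{y + 224}{y + 5} = 2 - \frac{224 + y}{5 + y}$)
$\frac{12582 + \left(x{\left(-97 \right)} - 11780\right)}{4035 + F{\left(X{\left(-3 \right)} \right)}} = \frac{12582 - 11877}{4035 + \frac{-214 + 1}{5 + 1}} = \frac{12582 - 11877}{4035 + \frac{1}{6} \left(-213\right)} = \frac{705}{4035 - \frac{71}{2}} = \frac{705}{\frac{7999}{2}} = 705 \cdot \frac{2}{7999} = \frac{1410}{7999}$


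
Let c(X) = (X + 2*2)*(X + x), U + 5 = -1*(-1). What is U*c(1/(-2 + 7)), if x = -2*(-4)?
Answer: -3444/25 ≈ -137.76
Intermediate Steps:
x = 8
U = -4 (U = -5 - 1*(-1) = -5 + 1 = -4)
c(X) = (4 + X)*(8 + X) (c(X) = (X + 2*2)*(X + 8) = (X + 4)*(8 + X) = (4 + X)*(8 + X))
U*c(1/(-2 + 7)) = -4*(32 + (1/(-2 + 7))**2 + 12/(-2 + 7)) = -4*(32 + (1/5)**2 + 12/5) = -4*(32 + (1/5)**2 + 12*(1/5)) = -4*(32 + 1/25 + 12/5) = -4*861/25 = -3444/25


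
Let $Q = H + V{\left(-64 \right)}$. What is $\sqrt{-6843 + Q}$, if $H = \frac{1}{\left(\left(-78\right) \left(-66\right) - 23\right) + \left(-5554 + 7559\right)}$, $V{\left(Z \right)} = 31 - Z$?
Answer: $\frac{i \sqrt{343047394070}}{7130} \approx 82.146 i$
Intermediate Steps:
$H = \frac{1}{7130}$ ($H = \frac{1}{\left(5148 - 23\right) + 2005} = \frac{1}{5125 + 2005} = \frac{1}{7130} \approx 0.00014025$)
$Q = \frac{677351}{7130}$ ($Q = \frac{1}{7130} + \left(31 - -64\right) = \frac{1}{7130} + \left(31 + 64\right) = \frac{1}{7130} + 95 = \frac{677351}{7130} \approx 95.0$)
$\sqrt{-6843 + Q} = \sqrt{-6843 + \frac{677351}{7130}} = \sqrt{- \frac{48113239}{7130}} = \frac{i \sqrt{343047394070}}{7130}$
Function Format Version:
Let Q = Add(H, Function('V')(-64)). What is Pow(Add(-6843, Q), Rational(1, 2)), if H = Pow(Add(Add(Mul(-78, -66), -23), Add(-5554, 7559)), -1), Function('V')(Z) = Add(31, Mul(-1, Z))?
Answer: Mul(Rational(1, 7130), I, Pow(343047394070, Rational(1, 2))) ≈ Mul(82.146, I)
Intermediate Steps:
H = Rational(1, 7130) (H = Pow(Add(Add(5148, -23), 2005), -1) = Pow(Add(5125, 2005), -1) = Pow(7130, -1) = Rational(1, 7130) ≈ 0.00014025)
Q = Rational(677351, 7130) (Q = Add(Rational(1, 7130), Add(31, Mul(-1, -64))) = Add(Rational(1, 7130), Add(31, 64)) = Add(Rational(1, 7130), 95) = Rational(677351, 7130) ≈ 95.000)
Pow(Add(-6843, Q), Rational(1, 2)) = Pow(Add(-6843, Rational(677351, 7130)), Rational(1, 2)) = Pow(Rational(-48113239, 7130), Rational(1, 2)) = Mul(Rational(1, 7130), I, Pow(343047394070, Rational(1, 2)))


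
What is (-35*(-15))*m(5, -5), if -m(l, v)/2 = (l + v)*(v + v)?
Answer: 0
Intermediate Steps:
m(l, v) = -4*v*(l + v) (m(l, v) = -2*(l + v)*(v + v) = -2*(l + v)*2*v = -4*v*(l + v))
(-35*(-15))*m(5, -5) = (-35*(-15))*(-4*(-5)*(5 - 5)) = 525*(-4*(-5)*0) = 525*0 = 0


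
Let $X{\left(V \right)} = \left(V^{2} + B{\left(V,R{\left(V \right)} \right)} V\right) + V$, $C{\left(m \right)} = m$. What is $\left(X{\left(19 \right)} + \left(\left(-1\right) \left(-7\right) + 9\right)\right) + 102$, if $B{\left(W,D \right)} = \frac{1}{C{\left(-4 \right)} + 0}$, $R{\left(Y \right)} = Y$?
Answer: $\frac{1973}{4} \approx 493.25$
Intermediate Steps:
$B{\left(W,D \right)} = - \frac{1}{4}$ ($B{\left(W,D \right)} = \frac{1}{-4 + 0} = \frac{1}{-4} = - \frac{1}{4}$)
$X{\left(V \right)} = V^{2} + \frac{3 V}{4}$ ($X{\left(V \right)} = \left(V^{2} - \frac{V}{4}\right) + V = V^{2} + \frac{3 V}{4}$)
$\left(X{\left(19 \right)} + \left(\left(-1\right) \left(-7\right) + 9\right)\right) + 102 = \left(\frac{1}{4} \cdot 19 \left(3 + 4 \cdot 19\right) + \left(\left(-1\right) \left(-7\right) + 9\right)\right) + 102 = \left(\frac{1}{4} \cdot 19 \left(3 + 76\right) + \left(7 + 9\right)\right) + 102 = \left(\frac{1}{4} \cdot 19 \cdot 79 + 16\right) + 102 = \left(\frac{1501}{4} + 16\right) + 102 = \frac{1565}{4} + 102 = \frac{1973}{4}$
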